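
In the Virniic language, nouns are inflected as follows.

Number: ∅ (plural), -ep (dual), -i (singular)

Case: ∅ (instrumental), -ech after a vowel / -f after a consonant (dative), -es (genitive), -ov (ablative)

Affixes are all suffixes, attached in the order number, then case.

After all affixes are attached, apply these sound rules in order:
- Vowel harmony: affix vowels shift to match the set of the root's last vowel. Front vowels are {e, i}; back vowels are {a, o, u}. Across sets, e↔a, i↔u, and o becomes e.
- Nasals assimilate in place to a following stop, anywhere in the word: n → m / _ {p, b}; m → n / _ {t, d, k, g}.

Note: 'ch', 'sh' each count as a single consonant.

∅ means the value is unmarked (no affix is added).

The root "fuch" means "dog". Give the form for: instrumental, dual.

Attach number dual -ep → fuchep.
case = instrumental: zero marking, form stays fuchep.
Apply vowel harmony: fuchep → fuchap.
Nasal assimilation: no change.

fuchap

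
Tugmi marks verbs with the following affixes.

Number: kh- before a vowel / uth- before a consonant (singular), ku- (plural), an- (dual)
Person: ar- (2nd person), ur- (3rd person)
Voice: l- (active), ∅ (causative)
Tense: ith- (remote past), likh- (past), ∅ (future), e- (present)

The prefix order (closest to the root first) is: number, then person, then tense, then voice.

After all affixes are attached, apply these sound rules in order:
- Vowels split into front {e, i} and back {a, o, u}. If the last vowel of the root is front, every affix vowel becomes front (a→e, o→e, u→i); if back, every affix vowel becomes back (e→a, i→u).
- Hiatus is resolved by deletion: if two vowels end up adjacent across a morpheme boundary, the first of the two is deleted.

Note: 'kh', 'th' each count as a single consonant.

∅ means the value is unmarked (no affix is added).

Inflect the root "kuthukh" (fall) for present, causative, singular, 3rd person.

Attach number singular uth- (before consonant 'k') → uthkuthukh.
Attach person 3rd person ur- → uruthkuthukh.
Attach tense present e- → euruthkuthukh.
voice = causative: zero marking, form stays euruthkuthukh.
Apply vowel harmony: euruthkuthukh → auruthkuthukh.
Apply vowel deletion: auruthkuthukh → uruthkuthukh.

uruthkuthukh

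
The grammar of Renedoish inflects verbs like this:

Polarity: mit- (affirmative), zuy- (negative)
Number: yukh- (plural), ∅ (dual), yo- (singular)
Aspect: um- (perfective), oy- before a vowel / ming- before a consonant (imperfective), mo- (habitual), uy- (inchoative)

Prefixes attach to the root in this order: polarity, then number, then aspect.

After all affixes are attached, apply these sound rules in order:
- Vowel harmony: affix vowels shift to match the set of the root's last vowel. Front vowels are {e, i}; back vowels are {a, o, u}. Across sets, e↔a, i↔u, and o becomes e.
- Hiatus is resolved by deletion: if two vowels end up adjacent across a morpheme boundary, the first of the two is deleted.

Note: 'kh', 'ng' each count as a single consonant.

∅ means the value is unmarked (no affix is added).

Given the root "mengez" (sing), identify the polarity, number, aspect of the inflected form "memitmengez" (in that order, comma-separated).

Segment: mo-mit-mengez.
polarity: mit- → affirmative.
number: ∅ → dual.
aspect: mo- → habitual.

affirmative, dual, habitual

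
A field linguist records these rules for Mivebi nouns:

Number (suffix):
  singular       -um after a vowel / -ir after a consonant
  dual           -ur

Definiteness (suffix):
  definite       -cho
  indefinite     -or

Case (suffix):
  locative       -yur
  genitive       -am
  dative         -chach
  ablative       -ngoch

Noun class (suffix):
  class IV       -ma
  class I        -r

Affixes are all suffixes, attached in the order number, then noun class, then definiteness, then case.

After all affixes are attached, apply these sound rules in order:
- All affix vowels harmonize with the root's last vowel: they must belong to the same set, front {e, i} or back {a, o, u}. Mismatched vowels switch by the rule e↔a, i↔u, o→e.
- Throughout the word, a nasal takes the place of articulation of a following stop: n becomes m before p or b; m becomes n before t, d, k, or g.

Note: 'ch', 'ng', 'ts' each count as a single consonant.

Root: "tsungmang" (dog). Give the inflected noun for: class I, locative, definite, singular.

Attach number singular -ir (after consonant 'ng') → tsungmangir.
Attach noun class class I -r → tsungmangirr.
Attach definiteness definite -cho → tsungmangirrcho.
Attach case locative -yur → tsungmangirrchoyur.
Apply vowel harmony: tsungmangirrchoyur → tsungmangurrchoyur.
Nasal assimilation: no change.

tsungmangurrchoyur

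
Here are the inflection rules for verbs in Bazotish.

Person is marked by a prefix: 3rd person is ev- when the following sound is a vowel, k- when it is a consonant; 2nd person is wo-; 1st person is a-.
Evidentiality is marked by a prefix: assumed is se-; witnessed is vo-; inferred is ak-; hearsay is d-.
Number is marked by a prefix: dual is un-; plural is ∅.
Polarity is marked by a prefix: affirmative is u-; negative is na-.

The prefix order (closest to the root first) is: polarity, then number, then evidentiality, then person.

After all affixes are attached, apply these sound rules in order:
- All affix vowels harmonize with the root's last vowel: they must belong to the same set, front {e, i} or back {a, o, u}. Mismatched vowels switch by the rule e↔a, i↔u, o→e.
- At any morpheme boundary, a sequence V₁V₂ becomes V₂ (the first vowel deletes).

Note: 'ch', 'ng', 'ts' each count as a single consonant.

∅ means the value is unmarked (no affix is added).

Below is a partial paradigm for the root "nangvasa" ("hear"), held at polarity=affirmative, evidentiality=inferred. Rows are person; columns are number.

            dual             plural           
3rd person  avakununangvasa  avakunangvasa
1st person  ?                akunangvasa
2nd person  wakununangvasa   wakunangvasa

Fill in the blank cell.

akununangvasa

Attach polarity affirmative u- → unangvasa.
Attach number dual un- → ununangvasa.
Attach evidentiality inferred ak- → akununangvasa.
Attach person 1st person a- → aakununangvasa.
Vowel harmony: no change.
Apply vowel deletion: aakununangvasa → akununangvasa.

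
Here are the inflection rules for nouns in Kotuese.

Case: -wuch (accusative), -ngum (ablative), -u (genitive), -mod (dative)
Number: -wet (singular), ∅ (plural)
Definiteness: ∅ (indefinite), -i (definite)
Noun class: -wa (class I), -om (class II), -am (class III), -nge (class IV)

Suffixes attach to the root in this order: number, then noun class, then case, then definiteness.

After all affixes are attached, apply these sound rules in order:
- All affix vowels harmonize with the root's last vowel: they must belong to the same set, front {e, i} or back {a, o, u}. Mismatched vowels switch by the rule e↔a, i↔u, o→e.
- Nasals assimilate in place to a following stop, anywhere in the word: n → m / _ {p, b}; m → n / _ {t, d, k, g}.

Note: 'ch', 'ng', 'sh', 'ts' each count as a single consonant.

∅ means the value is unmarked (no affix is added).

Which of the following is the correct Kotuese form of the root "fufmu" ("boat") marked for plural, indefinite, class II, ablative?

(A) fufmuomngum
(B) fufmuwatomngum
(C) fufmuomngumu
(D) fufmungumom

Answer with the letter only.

A

number = plural: zero marking, form stays fufmu.
Attach noun class class II -om → fufmuom.
Attach case ablative -ngum → fufmuomngum.
definiteness = indefinite: zero marking, form stays fufmuomngum.
Vowel harmony: no change.
Nasal assimilation: no change.
So the correct form is fufmuomngum, option (A).
(C) fufmuomngumu is wrong: it uses definite instead of indefinite for definiteness.
(B) fufmuwatomngum is wrong: it uses singular instead of plural for number.
(D) fufmungumom is wrong: it has the affixes in the wrong order.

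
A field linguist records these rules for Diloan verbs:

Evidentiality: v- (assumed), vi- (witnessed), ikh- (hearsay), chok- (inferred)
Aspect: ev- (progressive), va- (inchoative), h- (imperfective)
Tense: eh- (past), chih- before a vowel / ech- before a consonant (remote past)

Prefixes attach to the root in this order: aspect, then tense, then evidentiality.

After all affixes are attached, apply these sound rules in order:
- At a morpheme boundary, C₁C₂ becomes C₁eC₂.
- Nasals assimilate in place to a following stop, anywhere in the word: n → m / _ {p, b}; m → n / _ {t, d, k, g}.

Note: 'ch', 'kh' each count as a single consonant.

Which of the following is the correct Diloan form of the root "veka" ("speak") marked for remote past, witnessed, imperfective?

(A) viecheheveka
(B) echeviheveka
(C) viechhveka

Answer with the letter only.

Attach aspect imperfective h- → hveka.
Attach tense remote past ech- (before consonant 'h') → echhveka.
Attach evidentiality witnessed vi- → viechhveka.
Apply epenthesis: viechhveka → viecheheveka.
Nasal assimilation: no change.
So the correct form is viecheheveka, option (A).
(B) echeviheveka is wrong: it has the affixes in the wrong order.
(C) viechhveka is wrong: it fails to apply the sound rule(s).

A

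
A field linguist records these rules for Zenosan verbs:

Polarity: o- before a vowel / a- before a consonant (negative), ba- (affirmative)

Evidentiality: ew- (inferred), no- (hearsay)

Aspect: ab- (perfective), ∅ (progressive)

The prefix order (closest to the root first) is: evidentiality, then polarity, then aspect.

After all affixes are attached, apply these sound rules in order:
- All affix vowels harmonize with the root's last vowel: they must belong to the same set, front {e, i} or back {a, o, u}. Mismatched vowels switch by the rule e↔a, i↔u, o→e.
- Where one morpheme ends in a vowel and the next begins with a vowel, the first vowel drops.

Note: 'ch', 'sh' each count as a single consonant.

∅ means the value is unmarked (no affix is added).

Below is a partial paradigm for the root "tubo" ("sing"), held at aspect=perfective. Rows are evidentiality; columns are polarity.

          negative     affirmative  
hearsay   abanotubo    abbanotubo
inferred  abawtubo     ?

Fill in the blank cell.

Attach evidentiality inferred ew- → ewtubo.
Attach polarity affirmative ba- → baewtubo.
Attach aspect perfective ab- → abbaewtubo.
Apply vowel harmony: abbaewtubo → abbaawtubo.
Apply vowel deletion: abbaawtubo → abbawtubo.

abbawtubo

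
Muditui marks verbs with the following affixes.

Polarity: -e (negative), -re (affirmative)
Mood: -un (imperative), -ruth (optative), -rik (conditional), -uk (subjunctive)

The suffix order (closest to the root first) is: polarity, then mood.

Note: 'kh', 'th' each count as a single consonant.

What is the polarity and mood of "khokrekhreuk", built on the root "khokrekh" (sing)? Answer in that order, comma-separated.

Segment: khokrekh-re-uk.
polarity: -re → affirmative.
mood: -uk → subjunctive.

affirmative, subjunctive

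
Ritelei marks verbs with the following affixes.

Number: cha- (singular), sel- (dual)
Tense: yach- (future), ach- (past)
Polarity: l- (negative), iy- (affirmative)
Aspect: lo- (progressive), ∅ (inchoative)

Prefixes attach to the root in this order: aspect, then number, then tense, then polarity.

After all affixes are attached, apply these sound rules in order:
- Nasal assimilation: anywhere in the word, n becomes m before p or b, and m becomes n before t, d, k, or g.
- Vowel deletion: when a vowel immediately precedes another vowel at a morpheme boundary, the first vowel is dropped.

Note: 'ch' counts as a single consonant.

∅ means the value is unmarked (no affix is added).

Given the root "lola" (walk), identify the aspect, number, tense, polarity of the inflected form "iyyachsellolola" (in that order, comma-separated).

Segment: iy-yach-sel-lo-lola.
aspect: lo- → progressive.
number: sel- → dual.
tense: yach- → future.
polarity: iy- → affirmative.

progressive, dual, future, affirmative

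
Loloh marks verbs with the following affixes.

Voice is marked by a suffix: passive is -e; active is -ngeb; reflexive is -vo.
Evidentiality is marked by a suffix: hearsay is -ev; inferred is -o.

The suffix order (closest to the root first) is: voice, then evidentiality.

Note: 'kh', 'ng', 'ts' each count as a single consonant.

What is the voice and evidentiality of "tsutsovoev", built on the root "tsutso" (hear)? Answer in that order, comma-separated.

Segment: tsutso-vo-ev.
voice: -vo → reflexive.
evidentiality: -ev → hearsay.

reflexive, hearsay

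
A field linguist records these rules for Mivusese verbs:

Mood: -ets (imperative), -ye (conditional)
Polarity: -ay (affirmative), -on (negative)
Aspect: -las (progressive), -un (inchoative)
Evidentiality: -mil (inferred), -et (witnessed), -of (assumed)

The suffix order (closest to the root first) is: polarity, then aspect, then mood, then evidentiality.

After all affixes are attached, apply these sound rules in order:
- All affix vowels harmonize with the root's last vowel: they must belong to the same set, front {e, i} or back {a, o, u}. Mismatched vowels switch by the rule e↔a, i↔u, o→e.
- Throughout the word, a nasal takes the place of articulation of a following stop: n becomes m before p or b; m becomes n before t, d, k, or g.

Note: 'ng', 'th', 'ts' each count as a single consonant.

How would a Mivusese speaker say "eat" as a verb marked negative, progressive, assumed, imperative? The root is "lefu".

Attach polarity negative -on → lefuon.
Attach aspect progressive -las → lefuonlas.
Attach mood imperative -ets → lefuonlasets.
Attach evidentiality assumed -of → lefuonlasetsof.
Apply vowel harmony: lefuonlasetsof → lefuonlasatsof.
Nasal assimilation: no change.

lefuonlasatsof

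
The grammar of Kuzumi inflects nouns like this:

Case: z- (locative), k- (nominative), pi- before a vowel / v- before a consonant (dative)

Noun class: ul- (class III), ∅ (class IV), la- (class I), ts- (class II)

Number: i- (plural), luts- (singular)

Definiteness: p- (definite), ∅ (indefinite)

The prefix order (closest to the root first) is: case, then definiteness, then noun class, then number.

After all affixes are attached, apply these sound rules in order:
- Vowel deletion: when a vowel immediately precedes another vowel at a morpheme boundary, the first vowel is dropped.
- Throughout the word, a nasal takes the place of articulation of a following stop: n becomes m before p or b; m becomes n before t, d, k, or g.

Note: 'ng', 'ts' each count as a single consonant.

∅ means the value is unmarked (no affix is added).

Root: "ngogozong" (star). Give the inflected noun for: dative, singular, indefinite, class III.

lutsulvngogozong

Attach case dative v- (before consonant 'ng') → vngogozong.
definiteness = indefinite: zero marking, form stays vngogozong.
Attach noun class class III ul- → ulvngogozong.
Attach number singular luts- → lutsulvngogozong.
Vowel deletion: no change.
Nasal assimilation: no change.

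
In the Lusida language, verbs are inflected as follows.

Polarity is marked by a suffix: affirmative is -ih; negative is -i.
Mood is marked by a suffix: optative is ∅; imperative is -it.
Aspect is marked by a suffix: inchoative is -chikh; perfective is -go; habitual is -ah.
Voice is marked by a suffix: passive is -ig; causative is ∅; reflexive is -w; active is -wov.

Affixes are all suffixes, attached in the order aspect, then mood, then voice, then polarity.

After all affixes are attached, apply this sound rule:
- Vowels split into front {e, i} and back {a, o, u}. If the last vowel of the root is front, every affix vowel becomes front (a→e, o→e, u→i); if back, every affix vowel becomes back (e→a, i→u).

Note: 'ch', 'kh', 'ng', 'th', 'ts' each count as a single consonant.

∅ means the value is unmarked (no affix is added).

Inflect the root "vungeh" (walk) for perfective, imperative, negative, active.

Attach aspect perfective -go → vungehgo.
Attach mood imperative -it → vungehgoit.
Attach voice active -wov → vungehgoitwov.
Attach polarity negative -i → vungehgoitwovi.
Apply vowel harmony: vungehgoitwovi → vungehgeitwevi.

vungehgeitwevi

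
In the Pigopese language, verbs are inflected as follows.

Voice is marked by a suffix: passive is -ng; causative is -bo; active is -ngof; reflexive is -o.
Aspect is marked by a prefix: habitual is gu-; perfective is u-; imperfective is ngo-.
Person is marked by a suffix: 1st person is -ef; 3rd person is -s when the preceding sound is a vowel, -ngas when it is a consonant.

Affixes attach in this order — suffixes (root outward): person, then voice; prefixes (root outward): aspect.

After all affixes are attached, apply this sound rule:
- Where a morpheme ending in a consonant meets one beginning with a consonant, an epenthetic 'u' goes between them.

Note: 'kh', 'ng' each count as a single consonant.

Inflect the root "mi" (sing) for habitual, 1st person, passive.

gumiefung

Attach person 1st person -ef → mief.
Attach voice passive -ng → miefng.
Attach aspect habitual gu- → gumiefng.
Apply epenthesis: gumiefng → gumiefung.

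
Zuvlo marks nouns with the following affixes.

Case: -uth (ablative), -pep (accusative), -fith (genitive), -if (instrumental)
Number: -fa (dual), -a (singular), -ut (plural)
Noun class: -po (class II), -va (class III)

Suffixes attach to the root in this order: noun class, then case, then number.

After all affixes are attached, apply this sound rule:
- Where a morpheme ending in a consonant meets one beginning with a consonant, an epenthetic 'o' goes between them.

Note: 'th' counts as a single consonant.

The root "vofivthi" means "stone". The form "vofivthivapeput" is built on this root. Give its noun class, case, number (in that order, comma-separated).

class III, accusative, plural

Segment: vofivthi-va-pep-ut.
noun class: -va → class III.
case: -pep → accusative.
number: -ut → plural.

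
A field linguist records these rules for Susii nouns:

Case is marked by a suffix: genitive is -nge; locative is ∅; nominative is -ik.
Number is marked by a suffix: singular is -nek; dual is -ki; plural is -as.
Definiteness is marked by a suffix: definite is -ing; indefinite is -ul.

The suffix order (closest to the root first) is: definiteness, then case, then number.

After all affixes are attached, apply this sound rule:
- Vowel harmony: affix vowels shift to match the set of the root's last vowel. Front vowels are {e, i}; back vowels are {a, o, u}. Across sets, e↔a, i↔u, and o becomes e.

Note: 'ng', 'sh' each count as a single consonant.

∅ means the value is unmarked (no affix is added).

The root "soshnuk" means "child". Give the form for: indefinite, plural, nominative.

Attach definiteness indefinite -ul → soshnukul.
Attach case nominative -ik → soshnukulik.
Attach number plural -as → soshnukulikas.
Apply vowel harmony: soshnukulikas → soshnukulukas.

soshnukulukas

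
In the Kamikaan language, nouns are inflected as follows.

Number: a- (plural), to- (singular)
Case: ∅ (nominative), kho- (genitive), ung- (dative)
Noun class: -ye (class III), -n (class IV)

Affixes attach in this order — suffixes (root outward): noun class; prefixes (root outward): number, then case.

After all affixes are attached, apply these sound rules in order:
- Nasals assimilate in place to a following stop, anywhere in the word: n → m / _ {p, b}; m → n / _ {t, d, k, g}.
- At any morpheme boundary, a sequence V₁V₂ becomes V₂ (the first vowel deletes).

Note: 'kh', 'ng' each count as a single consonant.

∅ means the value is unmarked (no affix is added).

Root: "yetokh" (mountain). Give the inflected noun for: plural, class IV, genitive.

khayetokhn

Attach number plural a- → ayetokh.
Attach case genitive kho- → khoayetokh.
Attach noun class class IV -n → khoayetokhn.
Nasal assimilation: no change.
Apply vowel deletion: khoayetokhn → khayetokhn.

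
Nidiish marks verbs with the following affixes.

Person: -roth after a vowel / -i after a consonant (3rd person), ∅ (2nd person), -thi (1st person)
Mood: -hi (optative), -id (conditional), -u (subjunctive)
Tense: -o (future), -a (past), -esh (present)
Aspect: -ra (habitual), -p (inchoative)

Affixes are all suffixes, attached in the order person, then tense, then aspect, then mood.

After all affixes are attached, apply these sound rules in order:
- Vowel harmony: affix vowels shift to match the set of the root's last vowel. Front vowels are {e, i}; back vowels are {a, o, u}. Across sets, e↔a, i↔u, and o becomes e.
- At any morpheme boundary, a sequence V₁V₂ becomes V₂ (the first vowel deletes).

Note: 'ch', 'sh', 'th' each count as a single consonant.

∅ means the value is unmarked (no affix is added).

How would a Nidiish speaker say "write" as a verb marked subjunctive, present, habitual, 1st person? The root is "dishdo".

Attach person 1st person -thi → dishdothi.
Attach tense present -esh → dishdothiesh.
Attach aspect habitual -ra → dishdothieshra.
Attach mood subjunctive -u → dishdothieshrau.
Apply vowel harmony: dishdothieshrau → dishdothuashrau.
Apply vowel deletion: dishdothuashrau → dishdothashru.

dishdothashru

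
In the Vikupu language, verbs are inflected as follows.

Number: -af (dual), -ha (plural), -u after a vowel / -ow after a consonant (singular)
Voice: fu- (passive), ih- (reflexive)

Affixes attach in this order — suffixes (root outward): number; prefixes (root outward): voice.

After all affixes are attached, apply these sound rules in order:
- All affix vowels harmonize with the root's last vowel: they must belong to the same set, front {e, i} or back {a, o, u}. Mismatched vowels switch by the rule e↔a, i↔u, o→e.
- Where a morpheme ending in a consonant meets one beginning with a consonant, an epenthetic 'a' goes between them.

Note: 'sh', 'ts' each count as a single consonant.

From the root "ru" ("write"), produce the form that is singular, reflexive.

Attach voice reflexive ih- → ihru.
Attach number singular -u (after vowel 'u') → ihruu.
Apply vowel harmony: ihruu → uhruu.
Apply epenthesis: uhruu → uharuu.

uharuu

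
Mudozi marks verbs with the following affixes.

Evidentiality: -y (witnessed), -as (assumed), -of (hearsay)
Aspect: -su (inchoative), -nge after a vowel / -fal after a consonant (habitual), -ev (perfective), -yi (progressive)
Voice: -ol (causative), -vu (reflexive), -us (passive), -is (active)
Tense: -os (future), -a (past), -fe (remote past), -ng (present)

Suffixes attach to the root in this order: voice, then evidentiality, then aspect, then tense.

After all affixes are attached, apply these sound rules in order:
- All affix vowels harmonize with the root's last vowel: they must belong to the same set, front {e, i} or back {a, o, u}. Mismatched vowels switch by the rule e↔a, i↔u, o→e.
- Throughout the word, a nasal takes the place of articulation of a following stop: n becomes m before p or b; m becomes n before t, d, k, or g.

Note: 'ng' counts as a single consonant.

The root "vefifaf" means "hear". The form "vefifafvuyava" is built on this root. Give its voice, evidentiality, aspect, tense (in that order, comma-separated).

Segment: vefifaf-vu-y-ev-a.
voice: -vu → reflexive.
evidentiality: -y → witnessed.
aspect: -ev → perfective.
tense: -a → past.

reflexive, witnessed, perfective, past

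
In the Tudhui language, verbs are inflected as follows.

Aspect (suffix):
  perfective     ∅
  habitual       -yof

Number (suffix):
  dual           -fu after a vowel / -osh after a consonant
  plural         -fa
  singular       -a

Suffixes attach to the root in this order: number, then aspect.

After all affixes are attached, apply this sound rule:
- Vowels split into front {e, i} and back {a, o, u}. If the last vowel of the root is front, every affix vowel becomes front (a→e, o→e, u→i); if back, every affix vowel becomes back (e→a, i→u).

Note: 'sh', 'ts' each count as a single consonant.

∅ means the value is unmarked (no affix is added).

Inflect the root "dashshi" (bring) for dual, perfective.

dashshifi

Attach number dual -fu (after vowel 'i') → dashshifu.
aspect = perfective: zero marking, form stays dashshifu.
Apply vowel harmony: dashshifu → dashshifi.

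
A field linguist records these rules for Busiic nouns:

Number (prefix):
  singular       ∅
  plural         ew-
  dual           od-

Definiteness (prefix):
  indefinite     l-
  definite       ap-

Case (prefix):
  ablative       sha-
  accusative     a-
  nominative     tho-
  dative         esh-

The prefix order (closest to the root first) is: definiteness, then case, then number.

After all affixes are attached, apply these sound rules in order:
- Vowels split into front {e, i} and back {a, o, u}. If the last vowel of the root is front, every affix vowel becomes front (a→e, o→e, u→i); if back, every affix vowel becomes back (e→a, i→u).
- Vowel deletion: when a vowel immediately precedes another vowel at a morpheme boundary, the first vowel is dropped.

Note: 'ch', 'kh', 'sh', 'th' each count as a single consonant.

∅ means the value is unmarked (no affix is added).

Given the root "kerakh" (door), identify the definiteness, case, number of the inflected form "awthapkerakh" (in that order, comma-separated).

definite, nominative, plural

Segment: ew-tho-ap-kerakh.
definiteness: ap- → definite.
case: tho- → nominative.
number: ew- → plural.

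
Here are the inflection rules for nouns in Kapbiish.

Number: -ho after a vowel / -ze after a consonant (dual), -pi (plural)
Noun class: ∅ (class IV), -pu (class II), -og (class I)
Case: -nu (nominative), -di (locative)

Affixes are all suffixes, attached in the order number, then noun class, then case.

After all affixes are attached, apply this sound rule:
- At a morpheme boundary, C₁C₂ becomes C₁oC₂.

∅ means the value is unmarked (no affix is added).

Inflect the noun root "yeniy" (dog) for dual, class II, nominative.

yeniyozepunu

Attach number dual -ze (after consonant 'y') → yeniyze.
Attach noun class class II -pu → yeniyzepu.
Attach case nominative -nu → yeniyzepunu.
Apply epenthesis: yeniyzepunu → yeniyozepunu.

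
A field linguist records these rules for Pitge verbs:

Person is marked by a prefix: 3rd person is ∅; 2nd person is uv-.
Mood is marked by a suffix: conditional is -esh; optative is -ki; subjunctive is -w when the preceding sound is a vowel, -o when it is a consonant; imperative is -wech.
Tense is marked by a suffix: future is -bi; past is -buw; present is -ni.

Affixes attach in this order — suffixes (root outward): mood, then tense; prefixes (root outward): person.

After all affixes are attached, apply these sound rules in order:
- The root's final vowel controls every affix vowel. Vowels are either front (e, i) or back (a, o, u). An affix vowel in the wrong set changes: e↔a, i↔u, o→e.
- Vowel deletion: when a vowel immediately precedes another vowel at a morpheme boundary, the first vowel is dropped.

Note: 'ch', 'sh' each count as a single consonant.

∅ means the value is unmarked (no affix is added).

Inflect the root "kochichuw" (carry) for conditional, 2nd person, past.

uvkochichuwashbuw

Attach mood conditional -esh → kochichuwesh.
Attach tense past -buw → kochichuweshbuw.
Attach person 2nd person uv- → uvkochichuweshbuw.
Apply vowel harmony: uvkochichuweshbuw → uvkochichuwashbuw.
Vowel deletion: no change.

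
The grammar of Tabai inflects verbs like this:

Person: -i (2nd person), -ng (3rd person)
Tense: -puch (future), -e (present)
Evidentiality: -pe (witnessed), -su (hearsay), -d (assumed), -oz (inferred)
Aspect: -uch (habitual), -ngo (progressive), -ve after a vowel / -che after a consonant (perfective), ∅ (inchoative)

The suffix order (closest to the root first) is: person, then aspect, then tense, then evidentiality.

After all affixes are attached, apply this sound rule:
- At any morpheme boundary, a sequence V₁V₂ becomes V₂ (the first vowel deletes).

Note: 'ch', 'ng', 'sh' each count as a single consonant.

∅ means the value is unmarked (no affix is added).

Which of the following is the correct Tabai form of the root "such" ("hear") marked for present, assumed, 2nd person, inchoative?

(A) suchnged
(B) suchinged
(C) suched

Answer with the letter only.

C

Attach person 2nd person -i → suchi.
aspect = inchoative: zero marking, form stays suchi.
Attach tense present -e → suchie.
Attach evidentiality assumed -d → suchied.
Apply vowel deletion: suchied → suched.
So the correct form is suched, option (C).
(B) suchinged is wrong: it uses progressive instead of inchoative for aspect.
(A) suchnged is wrong: it uses 3rd person instead of 2nd person for person.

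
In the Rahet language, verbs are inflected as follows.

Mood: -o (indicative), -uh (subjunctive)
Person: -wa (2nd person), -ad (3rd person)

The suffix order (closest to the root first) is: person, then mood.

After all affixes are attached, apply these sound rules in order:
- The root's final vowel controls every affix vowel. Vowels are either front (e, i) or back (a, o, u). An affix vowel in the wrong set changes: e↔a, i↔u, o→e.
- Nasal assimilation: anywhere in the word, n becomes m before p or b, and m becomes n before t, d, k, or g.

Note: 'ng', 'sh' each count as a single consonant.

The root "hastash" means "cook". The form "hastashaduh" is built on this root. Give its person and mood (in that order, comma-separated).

Segment: hastash-ad-uh.
person: -ad → 3rd person.
mood: -uh → subjunctive.

3rd person, subjunctive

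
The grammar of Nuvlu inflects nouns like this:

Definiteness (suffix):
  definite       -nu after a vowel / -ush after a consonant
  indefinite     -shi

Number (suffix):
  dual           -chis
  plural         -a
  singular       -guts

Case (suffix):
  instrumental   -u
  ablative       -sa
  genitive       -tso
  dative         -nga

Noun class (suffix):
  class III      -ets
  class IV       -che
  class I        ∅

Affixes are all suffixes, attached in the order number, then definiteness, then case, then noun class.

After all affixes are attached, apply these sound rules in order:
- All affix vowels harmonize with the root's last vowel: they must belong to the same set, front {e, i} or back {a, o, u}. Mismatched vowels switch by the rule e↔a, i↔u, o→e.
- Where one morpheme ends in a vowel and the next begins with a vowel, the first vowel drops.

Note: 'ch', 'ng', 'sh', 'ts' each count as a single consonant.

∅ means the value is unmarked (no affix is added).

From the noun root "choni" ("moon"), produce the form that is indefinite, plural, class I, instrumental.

Attach number plural -a → chonia.
Attach definiteness indefinite -shi → choniashi.
Attach case instrumental -u → choniashiu.
noun class = class I: zero marking, form stays choniashiu.
Apply vowel harmony: choniashiu → chonieshii.
Apply vowel deletion: chonieshii → choneshi.

choneshi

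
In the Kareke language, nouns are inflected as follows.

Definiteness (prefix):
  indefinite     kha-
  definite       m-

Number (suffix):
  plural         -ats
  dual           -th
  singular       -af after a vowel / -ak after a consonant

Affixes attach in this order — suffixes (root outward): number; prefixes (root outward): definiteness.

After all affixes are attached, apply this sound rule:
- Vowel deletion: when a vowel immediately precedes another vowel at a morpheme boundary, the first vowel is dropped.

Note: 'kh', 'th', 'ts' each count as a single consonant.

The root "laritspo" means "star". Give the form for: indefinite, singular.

khalaritspaf

Attach definiteness indefinite kha- → khalaritspo.
Attach number singular -af (after vowel 'o') → khalaritspoaf.
Apply vowel deletion: khalaritspoaf → khalaritspaf.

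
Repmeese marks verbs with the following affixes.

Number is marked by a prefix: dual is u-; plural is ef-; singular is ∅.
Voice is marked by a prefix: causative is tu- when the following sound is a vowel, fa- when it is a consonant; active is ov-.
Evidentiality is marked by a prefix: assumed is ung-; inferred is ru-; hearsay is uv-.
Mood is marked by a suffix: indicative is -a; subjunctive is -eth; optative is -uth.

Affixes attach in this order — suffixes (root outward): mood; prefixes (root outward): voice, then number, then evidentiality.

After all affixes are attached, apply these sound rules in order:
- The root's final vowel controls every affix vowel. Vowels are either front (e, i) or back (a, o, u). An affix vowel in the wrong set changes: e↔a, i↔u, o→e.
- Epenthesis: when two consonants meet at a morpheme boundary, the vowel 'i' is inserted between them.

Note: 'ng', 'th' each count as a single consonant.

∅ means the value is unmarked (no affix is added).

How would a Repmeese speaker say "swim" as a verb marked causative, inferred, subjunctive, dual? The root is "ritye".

Attach voice causative fa- (before consonant 'r') → faritye.
Attach number dual u- → ufaritye.
Attach evidentiality inferred ru- → ruufaritye.
Attach mood subjunctive -eth → ruufarityeeth.
Apply vowel harmony: ruufarityeeth → riiferityeeth.
Epenthesis: no change.

riiferityeeth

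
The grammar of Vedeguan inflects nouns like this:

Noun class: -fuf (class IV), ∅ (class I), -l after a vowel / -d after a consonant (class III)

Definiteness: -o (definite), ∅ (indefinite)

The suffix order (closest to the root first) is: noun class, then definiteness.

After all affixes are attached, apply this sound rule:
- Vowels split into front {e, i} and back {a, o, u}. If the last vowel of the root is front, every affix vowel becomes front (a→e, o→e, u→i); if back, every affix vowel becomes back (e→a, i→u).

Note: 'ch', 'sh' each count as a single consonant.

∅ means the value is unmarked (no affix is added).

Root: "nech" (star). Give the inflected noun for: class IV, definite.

nechfife

Attach noun class class IV -fuf → nechfuf.
Attach definiteness definite -o → nechfufo.
Apply vowel harmony: nechfufo → nechfife.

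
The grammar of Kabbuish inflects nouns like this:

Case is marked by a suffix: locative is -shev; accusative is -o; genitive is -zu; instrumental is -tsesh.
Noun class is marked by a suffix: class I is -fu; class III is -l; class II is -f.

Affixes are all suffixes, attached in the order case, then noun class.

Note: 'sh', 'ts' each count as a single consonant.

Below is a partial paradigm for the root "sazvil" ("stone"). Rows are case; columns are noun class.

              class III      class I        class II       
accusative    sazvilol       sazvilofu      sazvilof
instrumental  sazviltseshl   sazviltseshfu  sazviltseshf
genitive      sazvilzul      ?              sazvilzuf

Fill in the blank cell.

Attach case genitive -zu → sazvilzu.
Attach noun class class I -fu → sazvilzufu.

sazvilzufu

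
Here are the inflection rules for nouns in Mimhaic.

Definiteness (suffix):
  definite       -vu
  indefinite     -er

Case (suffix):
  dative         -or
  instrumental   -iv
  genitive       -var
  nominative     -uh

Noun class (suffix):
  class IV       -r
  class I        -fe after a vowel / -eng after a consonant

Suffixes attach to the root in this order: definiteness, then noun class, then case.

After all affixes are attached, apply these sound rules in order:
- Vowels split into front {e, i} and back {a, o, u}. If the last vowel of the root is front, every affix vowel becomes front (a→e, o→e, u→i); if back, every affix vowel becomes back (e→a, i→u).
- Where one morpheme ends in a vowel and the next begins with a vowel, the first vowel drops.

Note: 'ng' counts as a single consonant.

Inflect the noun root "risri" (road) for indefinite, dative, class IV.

risrerrer

Attach definiteness indefinite -er → risrier.
Attach noun class class IV -r → risrierr.
Attach case dative -or → risrierror.
Apply vowel harmony: risrierror → risrierrer.
Apply vowel deletion: risrierrer → risrerrer.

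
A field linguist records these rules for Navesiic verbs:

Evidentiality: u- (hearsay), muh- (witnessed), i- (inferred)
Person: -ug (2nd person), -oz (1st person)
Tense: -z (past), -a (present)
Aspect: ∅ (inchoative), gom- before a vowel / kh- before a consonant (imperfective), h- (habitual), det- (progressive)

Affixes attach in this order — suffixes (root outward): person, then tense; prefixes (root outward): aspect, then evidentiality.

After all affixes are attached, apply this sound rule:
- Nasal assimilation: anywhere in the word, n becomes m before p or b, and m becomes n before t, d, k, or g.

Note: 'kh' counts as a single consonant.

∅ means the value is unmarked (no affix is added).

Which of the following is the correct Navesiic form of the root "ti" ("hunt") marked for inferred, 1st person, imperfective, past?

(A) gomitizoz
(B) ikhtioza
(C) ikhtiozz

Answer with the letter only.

Attach aspect imperfective kh- (before consonant 't') → khti.
Attach person 1st person -oz → khtioz.
Attach evidentiality inferred i- → ikhtioz.
Attach tense past -z → ikhtiozz.
Nasal assimilation: no change.
So the correct form is ikhtiozz, option (C).
(B) ikhtioza is wrong: it uses present instead of past for tense.
(A) gomitizoz is wrong: it has the affixes in the wrong order.

C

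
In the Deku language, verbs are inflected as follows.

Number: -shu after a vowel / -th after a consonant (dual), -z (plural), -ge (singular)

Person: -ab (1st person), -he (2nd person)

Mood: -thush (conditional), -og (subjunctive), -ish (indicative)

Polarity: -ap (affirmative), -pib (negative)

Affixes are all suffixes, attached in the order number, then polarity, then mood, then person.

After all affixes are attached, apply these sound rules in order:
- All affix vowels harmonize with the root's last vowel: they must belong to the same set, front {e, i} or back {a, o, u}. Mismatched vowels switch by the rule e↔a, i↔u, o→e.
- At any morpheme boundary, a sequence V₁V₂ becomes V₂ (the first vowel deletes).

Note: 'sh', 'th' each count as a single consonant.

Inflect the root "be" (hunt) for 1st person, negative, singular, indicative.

begepibisheb

Attach number singular -ge → bege.
Attach polarity negative -pib → begepib.
Attach mood indicative -ish → begepibish.
Attach person 1st person -ab → begepibishab.
Apply vowel harmony: begepibishab → begepibisheb.
Vowel deletion: no change.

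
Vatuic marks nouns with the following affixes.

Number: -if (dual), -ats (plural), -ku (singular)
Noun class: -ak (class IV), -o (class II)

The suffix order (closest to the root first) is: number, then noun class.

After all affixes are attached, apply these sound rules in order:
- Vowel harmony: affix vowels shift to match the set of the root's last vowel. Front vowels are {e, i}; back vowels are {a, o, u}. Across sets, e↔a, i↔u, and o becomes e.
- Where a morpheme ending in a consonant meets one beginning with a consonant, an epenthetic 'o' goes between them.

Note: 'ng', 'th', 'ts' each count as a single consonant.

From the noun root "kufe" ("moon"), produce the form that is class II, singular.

kufekie

Attach number singular -ku → kufeku.
Attach noun class class II -o → kufekuo.
Apply vowel harmony: kufekuo → kufekie.
Epenthesis: no change.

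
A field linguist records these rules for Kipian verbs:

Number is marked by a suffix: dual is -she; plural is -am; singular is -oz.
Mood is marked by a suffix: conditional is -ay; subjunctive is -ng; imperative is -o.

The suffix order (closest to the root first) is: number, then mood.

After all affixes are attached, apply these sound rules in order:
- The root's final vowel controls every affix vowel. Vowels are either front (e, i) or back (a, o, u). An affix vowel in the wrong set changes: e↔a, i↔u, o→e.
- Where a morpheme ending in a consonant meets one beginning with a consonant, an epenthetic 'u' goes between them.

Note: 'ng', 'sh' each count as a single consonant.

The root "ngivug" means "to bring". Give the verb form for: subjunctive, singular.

ngivugozung

Attach number singular -oz → ngivugoz.
Attach mood subjunctive -ng → ngivugozng.
Vowel harmony: no change.
Apply epenthesis: ngivugozng → ngivugozung.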